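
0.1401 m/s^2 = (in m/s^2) 0.1401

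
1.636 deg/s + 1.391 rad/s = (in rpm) 13.56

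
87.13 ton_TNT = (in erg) 3.646e+18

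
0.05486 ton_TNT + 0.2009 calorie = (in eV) 1.433e+27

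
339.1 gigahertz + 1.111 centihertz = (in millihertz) 3.391e+14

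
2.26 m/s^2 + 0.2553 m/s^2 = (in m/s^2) 2.515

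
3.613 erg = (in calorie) 8.635e-08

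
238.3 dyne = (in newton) 0.002383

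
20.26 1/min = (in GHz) 3.377e-10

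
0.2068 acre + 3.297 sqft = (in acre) 0.2069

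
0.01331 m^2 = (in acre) 3.289e-06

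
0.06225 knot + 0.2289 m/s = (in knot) 0.5072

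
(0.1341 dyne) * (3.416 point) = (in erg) 0.01616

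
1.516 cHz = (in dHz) 0.1516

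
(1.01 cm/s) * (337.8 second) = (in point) 9671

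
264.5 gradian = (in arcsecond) 8.57e+05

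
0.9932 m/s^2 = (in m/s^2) 0.9932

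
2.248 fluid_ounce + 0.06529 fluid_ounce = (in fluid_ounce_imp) 2.408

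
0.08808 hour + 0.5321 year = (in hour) 4661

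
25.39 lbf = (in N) 112.9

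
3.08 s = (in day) 3.565e-05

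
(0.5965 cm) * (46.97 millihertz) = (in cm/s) 0.02802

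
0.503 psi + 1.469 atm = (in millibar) 1523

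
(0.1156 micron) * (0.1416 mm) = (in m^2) 1.637e-11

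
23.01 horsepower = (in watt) 1.716e+04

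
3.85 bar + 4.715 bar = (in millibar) 8565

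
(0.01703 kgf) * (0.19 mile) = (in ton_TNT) 1.221e-08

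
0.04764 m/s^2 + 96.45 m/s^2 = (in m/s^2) 96.5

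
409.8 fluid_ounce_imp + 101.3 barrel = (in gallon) 4258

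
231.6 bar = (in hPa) 2.316e+05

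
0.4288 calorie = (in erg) 1.794e+07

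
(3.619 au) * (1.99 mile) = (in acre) 4.284e+11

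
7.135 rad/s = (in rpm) 68.13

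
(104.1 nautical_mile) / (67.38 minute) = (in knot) 92.7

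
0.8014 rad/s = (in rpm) 7.653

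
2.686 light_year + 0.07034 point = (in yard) 2.779e+16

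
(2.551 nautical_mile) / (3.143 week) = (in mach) 7.299e-06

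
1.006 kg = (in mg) 1.006e+06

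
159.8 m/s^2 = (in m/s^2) 159.8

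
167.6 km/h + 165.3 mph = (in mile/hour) 269.4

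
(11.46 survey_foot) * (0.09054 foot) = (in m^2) 0.0964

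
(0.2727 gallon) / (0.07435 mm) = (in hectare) 0.001388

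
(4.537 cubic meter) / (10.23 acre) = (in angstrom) 1.096e+06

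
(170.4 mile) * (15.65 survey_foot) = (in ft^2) 1.408e+07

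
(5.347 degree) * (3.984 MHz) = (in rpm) 3.55e+06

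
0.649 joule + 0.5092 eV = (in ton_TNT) 1.551e-10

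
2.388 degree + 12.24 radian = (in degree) 703.7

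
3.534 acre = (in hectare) 1.43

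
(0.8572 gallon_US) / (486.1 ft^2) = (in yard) 7.858e-05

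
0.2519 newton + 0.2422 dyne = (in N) 0.2519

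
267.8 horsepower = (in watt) 1.997e+05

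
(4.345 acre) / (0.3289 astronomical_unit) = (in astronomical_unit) 2.389e-18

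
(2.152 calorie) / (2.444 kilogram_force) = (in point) 1065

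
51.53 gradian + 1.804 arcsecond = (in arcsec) 1.67e+05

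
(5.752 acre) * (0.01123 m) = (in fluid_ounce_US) 8.839e+06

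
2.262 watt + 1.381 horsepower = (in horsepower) 1.384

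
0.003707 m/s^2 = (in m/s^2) 0.003707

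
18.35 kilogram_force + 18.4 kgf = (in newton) 360.4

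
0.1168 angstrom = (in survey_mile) 7.258e-15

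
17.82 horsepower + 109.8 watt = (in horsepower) 17.97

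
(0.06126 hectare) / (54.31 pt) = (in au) 2.137e-07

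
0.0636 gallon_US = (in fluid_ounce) 8.141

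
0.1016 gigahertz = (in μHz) 1.016e+14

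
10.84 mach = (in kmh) 1.329e+04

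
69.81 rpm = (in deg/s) 418.9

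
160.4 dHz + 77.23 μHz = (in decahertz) 1.604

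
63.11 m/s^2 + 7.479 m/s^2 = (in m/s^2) 70.59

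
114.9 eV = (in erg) 1.841e-10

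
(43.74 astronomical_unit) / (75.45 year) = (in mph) 6152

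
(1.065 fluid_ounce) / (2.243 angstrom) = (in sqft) 1.511e+06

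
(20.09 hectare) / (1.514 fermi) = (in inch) 5.224e+21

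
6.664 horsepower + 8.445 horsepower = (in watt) 1.127e+04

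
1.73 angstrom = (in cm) 1.73e-08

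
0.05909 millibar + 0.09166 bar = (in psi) 1.33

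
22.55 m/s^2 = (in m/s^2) 22.55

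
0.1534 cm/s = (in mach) 4.505e-06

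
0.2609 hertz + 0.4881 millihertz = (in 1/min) 15.68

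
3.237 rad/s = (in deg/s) 185.5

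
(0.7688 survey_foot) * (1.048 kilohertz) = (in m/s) 245.6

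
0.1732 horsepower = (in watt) 129.2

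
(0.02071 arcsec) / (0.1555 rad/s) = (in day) 7.473e-12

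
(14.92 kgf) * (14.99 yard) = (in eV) 1.252e+22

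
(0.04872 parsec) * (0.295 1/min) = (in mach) 2.171e+10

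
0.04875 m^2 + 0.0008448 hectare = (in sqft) 91.46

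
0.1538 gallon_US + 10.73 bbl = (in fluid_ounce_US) 5.77e+04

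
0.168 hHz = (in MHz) 1.68e-05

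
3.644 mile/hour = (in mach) 0.004784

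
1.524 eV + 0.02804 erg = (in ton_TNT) 6.702e-19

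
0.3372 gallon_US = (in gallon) 0.3372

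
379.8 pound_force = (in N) 1689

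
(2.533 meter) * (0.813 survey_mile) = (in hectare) 0.3314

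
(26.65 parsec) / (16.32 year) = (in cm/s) 1.598e+11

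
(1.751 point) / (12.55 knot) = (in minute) 1.595e-06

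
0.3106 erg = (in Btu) 2.944e-11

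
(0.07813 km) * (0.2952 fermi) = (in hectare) 2.306e-18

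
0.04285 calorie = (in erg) 1.793e+06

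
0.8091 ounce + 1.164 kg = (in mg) 1.187e+06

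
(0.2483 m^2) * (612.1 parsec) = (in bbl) 2.95e+19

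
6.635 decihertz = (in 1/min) 39.81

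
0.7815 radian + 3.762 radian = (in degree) 260.3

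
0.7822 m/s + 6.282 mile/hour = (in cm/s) 359.1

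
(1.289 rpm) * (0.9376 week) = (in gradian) 4.873e+06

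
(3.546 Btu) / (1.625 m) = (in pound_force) 517.6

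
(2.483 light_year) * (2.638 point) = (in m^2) 2.186e+13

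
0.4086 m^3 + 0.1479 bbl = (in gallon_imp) 95.05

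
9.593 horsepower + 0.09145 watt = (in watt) 7154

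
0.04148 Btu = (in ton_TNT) 1.046e-08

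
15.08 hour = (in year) 0.001721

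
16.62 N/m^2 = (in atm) 0.000164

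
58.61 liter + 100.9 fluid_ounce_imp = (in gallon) 16.24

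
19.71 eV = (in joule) 3.158e-18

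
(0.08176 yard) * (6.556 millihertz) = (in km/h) 0.001764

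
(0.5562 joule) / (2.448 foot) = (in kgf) 0.07601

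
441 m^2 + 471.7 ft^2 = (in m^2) 484.8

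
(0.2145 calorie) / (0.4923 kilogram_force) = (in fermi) 1.859e+14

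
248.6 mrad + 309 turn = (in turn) 309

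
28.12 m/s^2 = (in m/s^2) 28.12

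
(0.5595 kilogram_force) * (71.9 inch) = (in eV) 6.254e+19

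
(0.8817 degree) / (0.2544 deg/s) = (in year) 1.099e-07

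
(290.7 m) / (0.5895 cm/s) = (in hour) 13.7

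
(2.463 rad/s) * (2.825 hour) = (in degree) 1.435e+06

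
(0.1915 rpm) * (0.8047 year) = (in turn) 8.099e+04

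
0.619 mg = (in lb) 1.365e-06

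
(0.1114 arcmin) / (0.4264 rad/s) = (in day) 8.796e-10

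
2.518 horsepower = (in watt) 1878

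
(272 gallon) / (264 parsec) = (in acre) 3.123e-23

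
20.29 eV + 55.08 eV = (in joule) 1.208e-17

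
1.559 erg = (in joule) 1.559e-07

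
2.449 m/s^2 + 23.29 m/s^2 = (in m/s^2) 25.74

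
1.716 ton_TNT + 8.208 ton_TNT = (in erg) 4.152e+17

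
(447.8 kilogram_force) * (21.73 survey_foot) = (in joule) 2.909e+04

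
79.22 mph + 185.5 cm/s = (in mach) 0.1095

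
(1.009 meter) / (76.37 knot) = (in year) 8.144e-10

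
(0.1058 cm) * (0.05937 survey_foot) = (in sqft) 0.0002061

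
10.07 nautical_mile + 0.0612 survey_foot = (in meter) 1.865e+04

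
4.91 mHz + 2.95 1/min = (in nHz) 5.408e+07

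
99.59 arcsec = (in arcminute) 1.66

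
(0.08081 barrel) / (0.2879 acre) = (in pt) 0.03126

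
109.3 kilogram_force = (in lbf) 241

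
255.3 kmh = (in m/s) 70.92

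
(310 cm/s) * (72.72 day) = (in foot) 6.39e+07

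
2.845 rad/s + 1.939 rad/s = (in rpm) 45.68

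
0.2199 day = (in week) 0.03141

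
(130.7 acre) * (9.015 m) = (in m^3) 4.768e+06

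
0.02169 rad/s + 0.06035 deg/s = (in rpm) 0.2172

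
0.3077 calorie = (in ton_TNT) 3.077e-10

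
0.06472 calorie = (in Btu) 0.0002567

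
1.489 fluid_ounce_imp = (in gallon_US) 0.01118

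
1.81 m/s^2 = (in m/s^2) 1.81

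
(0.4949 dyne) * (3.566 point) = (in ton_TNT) 1.488e-18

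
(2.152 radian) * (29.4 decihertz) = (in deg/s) 362.5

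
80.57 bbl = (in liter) 1.281e+04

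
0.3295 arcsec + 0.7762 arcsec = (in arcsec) 1.106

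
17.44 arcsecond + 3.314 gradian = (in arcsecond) 1.075e+04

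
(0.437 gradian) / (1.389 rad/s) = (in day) 5.72e-08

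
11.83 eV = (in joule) 1.895e-18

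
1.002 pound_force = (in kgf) 0.4545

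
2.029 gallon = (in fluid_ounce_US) 259.7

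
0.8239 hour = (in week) 0.004904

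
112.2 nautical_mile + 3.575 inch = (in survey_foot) 6.817e+05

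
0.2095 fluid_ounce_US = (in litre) 0.006196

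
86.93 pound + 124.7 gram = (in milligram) 3.956e+07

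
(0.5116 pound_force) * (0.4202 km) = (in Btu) 0.9064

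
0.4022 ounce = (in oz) 0.4022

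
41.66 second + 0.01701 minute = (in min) 0.7113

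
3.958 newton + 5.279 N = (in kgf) 0.9419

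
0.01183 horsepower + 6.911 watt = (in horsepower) 0.0211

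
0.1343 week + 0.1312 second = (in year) 0.002576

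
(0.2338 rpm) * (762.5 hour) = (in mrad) 6.721e+07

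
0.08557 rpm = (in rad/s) 0.008961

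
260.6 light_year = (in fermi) 2.465e+33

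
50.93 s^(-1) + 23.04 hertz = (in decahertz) 7.397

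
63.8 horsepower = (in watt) 4.758e+04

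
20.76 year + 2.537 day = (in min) 1.092e+07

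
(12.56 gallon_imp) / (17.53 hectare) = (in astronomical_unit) 2.177e-18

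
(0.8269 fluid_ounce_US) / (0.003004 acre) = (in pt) 0.005702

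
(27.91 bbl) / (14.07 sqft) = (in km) 0.003395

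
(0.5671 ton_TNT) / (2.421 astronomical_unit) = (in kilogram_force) 0.0006681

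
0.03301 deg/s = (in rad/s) 0.0005761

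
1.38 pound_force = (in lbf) 1.38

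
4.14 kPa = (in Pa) 4140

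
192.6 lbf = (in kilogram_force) 87.36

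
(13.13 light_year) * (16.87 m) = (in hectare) 2.096e+14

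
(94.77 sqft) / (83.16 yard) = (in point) 328.2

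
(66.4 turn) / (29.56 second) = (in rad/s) 14.11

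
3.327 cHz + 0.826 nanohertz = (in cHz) 3.327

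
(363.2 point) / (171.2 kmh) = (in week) 4.455e-09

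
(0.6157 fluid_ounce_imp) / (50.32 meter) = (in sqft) 3.742e-06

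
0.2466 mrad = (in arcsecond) 50.86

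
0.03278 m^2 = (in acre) 8.1e-06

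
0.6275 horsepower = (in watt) 467.9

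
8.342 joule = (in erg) 8.342e+07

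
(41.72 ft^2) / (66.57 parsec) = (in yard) 2.064e-18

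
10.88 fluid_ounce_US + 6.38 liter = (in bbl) 0.04215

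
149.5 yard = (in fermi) 1.367e+17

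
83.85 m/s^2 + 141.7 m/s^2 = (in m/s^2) 225.5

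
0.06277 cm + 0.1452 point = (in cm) 0.06789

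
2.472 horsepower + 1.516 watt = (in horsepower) 2.474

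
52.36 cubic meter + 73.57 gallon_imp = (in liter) 5.269e+04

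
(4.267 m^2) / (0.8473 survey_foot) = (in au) 1.104e-10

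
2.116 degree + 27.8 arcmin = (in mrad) 45.02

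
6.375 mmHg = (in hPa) 8.499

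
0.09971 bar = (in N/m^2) 9971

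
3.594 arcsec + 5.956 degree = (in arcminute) 357.4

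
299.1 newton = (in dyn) 2.991e+07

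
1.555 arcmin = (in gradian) 0.0288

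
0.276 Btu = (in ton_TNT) 6.96e-08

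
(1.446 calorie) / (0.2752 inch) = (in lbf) 194.6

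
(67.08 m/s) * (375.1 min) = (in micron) 1.51e+12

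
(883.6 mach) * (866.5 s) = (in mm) 2.607e+11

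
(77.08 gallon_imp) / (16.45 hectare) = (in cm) 0.000213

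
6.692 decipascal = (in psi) 9.706e-05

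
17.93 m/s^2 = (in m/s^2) 17.93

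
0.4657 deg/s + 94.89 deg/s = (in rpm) 15.89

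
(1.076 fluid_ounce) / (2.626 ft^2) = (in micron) 130.4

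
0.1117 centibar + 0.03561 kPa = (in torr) 1.105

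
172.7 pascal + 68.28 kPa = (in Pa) 6.845e+04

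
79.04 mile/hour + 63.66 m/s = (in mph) 221.4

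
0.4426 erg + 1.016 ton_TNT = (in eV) 2.653e+28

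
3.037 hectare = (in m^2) 3.037e+04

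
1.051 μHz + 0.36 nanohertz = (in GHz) 1.051e-15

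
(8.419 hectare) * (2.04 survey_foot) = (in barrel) 3.293e+05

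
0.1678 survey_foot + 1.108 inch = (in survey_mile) 4.927e-05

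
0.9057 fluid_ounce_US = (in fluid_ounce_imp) 0.9427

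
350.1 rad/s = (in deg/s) 2.006e+04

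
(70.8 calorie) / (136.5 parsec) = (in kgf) 7.172e-18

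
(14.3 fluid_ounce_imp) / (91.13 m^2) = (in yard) 4.876e-06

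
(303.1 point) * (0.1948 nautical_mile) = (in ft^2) 415.2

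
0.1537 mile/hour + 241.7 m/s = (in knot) 470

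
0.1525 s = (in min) 0.002542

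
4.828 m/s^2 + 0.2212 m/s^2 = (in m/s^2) 5.049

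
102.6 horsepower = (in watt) 7.651e+04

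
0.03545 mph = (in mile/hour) 0.03545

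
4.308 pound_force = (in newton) 19.16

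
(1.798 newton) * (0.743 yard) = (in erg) 1.222e+07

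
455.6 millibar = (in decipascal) 4.556e+05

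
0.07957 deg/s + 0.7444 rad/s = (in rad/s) 0.7458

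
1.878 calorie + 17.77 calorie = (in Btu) 0.07792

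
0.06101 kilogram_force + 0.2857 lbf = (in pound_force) 0.4202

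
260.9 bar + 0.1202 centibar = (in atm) 257.5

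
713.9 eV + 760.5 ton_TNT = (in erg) 3.182e+19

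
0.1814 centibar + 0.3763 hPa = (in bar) 0.00219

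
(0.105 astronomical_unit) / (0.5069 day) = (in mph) 8.023e+05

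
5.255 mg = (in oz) 0.0001854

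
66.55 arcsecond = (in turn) 5.135e-05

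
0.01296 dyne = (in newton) 1.296e-07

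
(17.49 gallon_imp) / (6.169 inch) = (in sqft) 5.462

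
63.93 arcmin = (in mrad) 18.6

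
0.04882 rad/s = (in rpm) 0.4662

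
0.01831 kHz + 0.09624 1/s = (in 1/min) 1104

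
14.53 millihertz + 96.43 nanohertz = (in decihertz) 0.1453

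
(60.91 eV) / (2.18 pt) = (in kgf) 1.294e-15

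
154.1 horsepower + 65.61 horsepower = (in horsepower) 219.7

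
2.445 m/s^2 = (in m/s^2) 2.445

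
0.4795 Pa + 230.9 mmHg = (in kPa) 30.78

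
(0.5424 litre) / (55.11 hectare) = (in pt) 2.79e-06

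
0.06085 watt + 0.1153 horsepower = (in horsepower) 0.1154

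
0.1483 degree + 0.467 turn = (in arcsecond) 6.058e+05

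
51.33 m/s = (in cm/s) 5133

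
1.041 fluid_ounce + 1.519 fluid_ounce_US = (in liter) 0.07571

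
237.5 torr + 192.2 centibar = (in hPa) 2239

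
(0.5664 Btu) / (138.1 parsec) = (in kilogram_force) 1.43e-17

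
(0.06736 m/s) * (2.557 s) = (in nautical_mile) 9.3e-05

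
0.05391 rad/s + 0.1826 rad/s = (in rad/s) 0.2365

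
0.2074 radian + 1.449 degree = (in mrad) 232.7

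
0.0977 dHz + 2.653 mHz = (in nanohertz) 1.242e+07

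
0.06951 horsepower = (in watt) 51.83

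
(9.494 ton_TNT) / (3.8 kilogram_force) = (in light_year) 1.127e-07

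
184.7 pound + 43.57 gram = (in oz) 2957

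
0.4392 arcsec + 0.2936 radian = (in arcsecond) 6.056e+04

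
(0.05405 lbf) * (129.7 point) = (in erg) 1.1e+05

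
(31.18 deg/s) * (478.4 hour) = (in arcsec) 1.933e+11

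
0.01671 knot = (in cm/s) 0.8596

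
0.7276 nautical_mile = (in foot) 4421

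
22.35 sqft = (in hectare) 0.0002076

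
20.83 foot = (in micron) 6.349e+06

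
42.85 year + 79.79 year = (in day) 4.476e+04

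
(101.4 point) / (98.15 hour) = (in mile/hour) 2.265e-07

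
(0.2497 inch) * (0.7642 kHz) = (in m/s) 4.847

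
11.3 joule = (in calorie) 2.701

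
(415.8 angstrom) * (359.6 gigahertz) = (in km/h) 5.383e+04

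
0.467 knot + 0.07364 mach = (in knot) 49.21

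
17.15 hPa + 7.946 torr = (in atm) 0.02738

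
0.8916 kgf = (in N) 8.744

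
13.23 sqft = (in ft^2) 13.23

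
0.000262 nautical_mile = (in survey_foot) 1.592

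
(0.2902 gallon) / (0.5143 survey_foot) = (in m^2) 0.007008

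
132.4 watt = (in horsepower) 0.1776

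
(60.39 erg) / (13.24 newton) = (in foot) 1.496e-06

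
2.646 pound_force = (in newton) 11.77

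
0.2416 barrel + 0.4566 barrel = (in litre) 111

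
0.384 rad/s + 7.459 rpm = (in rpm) 11.13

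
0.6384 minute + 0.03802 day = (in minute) 55.39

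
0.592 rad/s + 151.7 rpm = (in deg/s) 944.1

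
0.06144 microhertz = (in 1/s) 6.144e-08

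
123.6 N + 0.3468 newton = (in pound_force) 27.86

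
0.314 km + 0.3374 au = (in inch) 1.987e+12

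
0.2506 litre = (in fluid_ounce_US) 8.474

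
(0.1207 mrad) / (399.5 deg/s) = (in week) 2.862e-11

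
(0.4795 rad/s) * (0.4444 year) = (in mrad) 6.72e+09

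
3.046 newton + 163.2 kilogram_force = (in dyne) 1.603e+08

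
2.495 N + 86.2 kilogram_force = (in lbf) 190.6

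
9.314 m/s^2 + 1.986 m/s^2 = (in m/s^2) 11.3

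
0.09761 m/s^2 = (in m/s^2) 0.09761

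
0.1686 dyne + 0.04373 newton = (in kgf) 0.004459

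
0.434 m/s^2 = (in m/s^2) 0.434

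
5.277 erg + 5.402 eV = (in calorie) 1.261e-07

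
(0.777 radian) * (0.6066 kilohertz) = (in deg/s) 2.701e+04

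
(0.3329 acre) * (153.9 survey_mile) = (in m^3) 3.337e+08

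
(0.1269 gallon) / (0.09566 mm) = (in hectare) 0.0005022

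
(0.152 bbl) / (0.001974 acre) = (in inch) 0.1191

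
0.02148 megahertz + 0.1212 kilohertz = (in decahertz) 2160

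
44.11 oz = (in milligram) 1.25e+06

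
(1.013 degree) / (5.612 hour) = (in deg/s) 5.014e-05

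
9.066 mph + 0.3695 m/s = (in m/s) 4.422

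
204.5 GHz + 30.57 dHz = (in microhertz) 2.045e+17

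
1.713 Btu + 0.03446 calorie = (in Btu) 1.713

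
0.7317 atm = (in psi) 10.75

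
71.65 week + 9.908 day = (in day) 511.5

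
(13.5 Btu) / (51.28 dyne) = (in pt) 7.873e+10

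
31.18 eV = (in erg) 4.996e-11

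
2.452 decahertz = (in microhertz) 2.452e+07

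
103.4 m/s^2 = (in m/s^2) 103.4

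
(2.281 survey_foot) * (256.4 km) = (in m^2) 1.783e+05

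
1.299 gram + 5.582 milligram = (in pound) 0.002876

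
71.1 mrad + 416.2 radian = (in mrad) 4.163e+05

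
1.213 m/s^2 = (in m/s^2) 1.213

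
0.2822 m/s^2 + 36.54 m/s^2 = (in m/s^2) 36.82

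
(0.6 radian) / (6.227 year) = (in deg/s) 1.751e-07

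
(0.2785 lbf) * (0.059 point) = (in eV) 1.609e+14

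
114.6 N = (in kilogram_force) 11.69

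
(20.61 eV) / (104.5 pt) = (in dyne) 8.957e-12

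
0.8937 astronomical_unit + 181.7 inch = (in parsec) 4.333e-06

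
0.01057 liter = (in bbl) 6.648e-05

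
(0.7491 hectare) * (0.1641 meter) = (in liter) 1.229e+06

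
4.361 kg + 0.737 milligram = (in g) 4361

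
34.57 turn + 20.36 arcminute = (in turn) 34.57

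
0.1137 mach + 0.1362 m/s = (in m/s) 38.85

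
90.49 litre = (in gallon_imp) 19.91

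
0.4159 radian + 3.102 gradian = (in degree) 26.62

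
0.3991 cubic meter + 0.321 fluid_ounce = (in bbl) 2.51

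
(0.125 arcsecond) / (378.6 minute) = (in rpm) 2.548e-10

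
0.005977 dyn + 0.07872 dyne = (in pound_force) 1.904e-07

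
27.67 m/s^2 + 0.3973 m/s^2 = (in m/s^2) 28.07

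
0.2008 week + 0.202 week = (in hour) 67.67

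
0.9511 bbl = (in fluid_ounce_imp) 5322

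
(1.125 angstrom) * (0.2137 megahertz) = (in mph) 5.378e-05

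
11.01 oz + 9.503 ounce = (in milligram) 5.815e+05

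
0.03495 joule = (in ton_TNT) 8.353e-12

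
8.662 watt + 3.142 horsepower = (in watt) 2352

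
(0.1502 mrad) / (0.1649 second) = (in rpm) 0.008698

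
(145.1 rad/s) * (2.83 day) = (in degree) 2.033e+09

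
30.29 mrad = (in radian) 0.03029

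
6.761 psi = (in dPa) 4.662e+05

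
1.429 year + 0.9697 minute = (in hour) 1.252e+04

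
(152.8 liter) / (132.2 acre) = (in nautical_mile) 1.542e-10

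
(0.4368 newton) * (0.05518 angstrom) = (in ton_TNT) 5.761e-22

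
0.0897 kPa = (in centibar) 0.0897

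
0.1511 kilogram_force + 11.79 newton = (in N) 13.27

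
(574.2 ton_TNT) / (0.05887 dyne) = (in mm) 4.081e+21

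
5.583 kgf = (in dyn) 5.475e+06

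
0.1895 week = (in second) 1.146e+05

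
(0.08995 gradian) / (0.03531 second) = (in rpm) 0.3821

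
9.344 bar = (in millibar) 9344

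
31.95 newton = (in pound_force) 7.183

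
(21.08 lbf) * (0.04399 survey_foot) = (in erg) 1.257e+07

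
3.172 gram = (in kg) 0.003172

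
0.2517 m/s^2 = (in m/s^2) 0.2517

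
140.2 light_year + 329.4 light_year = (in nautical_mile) 2.399e+15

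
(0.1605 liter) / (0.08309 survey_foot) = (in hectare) 6.337e-07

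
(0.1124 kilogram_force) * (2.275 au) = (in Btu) 3.556e+08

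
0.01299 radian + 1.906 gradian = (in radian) 0.04293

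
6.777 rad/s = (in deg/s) 388.3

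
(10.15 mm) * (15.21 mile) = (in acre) 0.06139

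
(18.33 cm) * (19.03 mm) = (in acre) 8.62e-07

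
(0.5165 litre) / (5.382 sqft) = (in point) 2.928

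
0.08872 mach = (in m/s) 30.21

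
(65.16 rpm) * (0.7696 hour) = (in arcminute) 6.499e+07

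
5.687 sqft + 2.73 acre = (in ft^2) 1.189e+05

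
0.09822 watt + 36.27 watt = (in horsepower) 0.04877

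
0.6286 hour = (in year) 7.176e-05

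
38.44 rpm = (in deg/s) 230.6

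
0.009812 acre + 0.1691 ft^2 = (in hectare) 0.003972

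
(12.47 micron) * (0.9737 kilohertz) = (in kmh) 0.04371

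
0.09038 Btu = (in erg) 9.536e+08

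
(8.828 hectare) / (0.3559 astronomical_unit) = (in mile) 1.03e-09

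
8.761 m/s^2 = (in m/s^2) 8.761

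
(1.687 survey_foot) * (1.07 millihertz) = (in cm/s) 0.05502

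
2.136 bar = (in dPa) 2.136e+06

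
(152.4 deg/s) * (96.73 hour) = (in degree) 5.307e+07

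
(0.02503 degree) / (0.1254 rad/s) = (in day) 4.032e-08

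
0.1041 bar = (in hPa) 104.1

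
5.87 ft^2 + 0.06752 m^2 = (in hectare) 6.129e-05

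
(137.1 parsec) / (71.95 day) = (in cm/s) 6.805e+13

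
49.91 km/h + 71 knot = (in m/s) 50.39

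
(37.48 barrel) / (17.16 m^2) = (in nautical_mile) 0.0001875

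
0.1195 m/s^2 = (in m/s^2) 0.1195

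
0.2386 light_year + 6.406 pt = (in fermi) 2.257e+30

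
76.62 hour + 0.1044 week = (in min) 5650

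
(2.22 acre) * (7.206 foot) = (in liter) 1.973e+07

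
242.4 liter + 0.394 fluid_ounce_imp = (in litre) 242.4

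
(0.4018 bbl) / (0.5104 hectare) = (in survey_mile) 7.777e-09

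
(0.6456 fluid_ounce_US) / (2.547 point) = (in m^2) 0.02125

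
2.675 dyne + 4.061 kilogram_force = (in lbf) 8.953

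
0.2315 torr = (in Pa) 30.86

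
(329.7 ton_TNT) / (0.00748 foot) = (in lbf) 1.36e+14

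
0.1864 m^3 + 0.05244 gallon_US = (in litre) 186.6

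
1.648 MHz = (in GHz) 0.001648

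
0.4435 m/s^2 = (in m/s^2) 0.4435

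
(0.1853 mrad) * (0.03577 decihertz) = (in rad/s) 6.628e-07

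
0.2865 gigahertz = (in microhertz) 2.865e+14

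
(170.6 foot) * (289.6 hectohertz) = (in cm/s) 1.506e+08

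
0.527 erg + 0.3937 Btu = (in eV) 2.593e+21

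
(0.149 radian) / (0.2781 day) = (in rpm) 5.922e-05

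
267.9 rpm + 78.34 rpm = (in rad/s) 36.26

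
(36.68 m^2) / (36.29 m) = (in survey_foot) 3.316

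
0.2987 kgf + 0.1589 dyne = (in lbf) 0.6585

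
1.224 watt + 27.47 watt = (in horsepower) 0.03848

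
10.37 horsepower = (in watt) 7733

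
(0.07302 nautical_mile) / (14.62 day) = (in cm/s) 0.01071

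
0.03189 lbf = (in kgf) 0.01447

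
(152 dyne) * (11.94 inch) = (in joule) 0.000461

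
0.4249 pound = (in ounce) 6.798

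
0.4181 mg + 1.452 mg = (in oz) 6.597e-05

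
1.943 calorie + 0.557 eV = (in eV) 5.074e+19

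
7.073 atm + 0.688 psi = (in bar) 7.214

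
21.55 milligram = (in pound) 4.751e-05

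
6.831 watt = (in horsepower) 0.009161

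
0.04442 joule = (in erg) 4.442e+05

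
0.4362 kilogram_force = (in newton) 4.278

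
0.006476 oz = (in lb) 0.0004047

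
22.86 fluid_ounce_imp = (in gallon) 0.1716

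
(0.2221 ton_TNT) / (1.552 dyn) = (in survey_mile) 3.72e+10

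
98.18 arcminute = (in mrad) 28.56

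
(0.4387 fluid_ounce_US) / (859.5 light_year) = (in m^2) 1.596e-24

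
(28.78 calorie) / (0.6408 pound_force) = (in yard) 46.2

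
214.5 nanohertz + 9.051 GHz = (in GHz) 9.051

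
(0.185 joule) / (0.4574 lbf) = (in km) 9.093e-05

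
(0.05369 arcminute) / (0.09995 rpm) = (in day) 1.727e-08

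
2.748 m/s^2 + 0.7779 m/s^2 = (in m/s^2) 3.526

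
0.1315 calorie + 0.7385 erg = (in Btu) 0.0005215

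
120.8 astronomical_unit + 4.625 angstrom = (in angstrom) 1.807e+23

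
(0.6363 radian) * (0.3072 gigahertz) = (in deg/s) 1.12e+10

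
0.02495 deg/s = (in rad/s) 0.0004355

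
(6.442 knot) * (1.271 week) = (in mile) 1583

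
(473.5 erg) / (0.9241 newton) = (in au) 3.425e-16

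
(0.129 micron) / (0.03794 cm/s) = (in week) 5.622e-10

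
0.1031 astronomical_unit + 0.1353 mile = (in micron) 1.542e+16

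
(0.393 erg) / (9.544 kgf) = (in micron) 0.0004199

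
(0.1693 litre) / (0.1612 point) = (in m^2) 2.977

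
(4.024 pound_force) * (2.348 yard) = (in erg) 3.843e+08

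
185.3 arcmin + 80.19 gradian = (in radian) 1.314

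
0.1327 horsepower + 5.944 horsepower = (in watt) 4531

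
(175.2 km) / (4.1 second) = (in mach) 125.5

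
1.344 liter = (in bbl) 0.008454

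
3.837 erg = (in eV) 2.395e+12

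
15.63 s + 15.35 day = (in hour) 368.4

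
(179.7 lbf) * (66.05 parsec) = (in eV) 1.017e+40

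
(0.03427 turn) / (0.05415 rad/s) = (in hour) 0.001105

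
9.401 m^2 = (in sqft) 101.2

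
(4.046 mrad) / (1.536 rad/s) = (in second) 0.002634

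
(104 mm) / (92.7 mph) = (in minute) 4.183e-05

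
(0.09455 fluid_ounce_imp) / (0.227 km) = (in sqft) 1.274e-07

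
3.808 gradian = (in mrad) 59.82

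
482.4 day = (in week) 68.91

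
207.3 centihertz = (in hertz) 2.073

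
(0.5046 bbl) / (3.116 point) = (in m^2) 72.98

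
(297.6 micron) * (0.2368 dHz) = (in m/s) 7.047e-06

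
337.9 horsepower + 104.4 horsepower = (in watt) 3.298e+05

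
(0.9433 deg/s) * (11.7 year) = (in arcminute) 2.088e+10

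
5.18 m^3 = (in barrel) 32.58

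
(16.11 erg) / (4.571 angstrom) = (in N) 3524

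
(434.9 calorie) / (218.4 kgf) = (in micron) 8.496e+05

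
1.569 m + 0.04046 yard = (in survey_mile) 0.0009979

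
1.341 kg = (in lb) 2.956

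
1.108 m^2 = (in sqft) 11.93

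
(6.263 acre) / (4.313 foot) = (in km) 19.28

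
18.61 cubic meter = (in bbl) 117.1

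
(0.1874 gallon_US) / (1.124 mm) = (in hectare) 6.311e-05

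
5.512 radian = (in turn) 0.8773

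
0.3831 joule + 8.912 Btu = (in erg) 9.403e+10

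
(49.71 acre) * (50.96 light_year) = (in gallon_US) 2.562e+25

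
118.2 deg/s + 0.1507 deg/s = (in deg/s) 118.4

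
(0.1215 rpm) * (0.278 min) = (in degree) 12.16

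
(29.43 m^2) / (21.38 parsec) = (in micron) 4.461e-11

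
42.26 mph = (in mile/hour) 42.26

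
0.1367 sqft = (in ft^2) 0.1367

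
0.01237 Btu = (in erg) 1.305e+08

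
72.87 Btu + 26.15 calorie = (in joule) 7.699e+04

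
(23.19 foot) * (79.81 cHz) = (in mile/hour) 12.62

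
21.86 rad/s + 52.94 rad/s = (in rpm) 714.3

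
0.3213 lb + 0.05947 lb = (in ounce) 6.092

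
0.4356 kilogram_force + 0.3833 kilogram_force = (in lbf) 1.805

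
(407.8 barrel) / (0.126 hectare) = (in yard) 0.05627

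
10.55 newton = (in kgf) 1.076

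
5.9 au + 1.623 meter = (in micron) 8.826e+17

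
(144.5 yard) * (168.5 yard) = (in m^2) 2.036e+04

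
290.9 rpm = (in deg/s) 1745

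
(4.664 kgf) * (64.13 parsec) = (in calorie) 2.163e+19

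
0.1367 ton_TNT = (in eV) 3.57e+27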